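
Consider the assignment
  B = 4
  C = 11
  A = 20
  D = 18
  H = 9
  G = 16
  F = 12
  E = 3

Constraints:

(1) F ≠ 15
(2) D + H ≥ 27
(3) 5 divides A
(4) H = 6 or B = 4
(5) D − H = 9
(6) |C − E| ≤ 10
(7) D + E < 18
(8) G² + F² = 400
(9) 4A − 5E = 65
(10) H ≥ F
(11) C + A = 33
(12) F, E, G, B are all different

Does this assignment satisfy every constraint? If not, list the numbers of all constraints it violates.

The assignment fails constraints 7, 10, and 11.

(1) F = 12, and 12 ≠ 15 — holds.
(2) D + H = 18 + 9 = 27; 27 ≥ 27 — holds.
(3) 20 / 5 = 4, so 5 divides 20 — holds.
(4) H = 9 ≠ 6, but B = 4 = 4 (second disjunct) — holds.
(5) D − H = 18 − 9 = 9 — holds.
(6) |11 − 3| = 8; 8 ≤ 10 — holds.
(7) D + E = 18 + 3 = 21; 21 ≥ 18, bound 18 not met — fails.
(8) G² + F² = 16² + 12² = 256 + 144 = 400 — holds.
(9) 4A − 5E = 4(20) − 5(3) = 65 — holds.
(10) H = 9, F = 12; 9 < 12 (want ≥) — fails.
(11) C + A = 11 + 20 = 31, not 33 — fails.
(12) values 12, 3, 16, 4 are pairwise distinct — holds.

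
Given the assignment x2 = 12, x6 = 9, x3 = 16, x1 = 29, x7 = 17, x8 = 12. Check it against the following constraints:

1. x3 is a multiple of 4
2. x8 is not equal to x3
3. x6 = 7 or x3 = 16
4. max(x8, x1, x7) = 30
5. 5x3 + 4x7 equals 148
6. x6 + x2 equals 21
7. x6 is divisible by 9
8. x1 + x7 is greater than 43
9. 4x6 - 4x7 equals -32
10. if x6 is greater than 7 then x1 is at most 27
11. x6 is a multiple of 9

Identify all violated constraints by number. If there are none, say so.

Constraints 4 and 10 are violated.

1. 16 / 4 = 4, so 4 divides 16 — holds.
2. x8 = 12, x3 = 16; distinct — holds.
3. x6 = 9 ≠ 7, but x3 = 16 = 16 (second disjunct) — holds.
4. max(12, 29, 17) = 29, not 30 — does not hold.
5. 5x3 + 4x7 = 5(16) + 4(17) = 148 — holds.
6. x6 + x2 = 9 + 12 = 21 — holds.
7. 9 / 9 = 1, so 9 divides 9 — holds.
8. x1 + x7 = 29 + 17 = 46; 46 > 43 — holds.
9. 4x6 - 4x7 = 4(9) - 4(17) = -32 — holds.
10. x6 = 9 > 7, so we need x1 ≤ 27; but x1 = 29 > 27 — does not hold.
11. 9 / 9 = 1, so 9 divides 9 — holds.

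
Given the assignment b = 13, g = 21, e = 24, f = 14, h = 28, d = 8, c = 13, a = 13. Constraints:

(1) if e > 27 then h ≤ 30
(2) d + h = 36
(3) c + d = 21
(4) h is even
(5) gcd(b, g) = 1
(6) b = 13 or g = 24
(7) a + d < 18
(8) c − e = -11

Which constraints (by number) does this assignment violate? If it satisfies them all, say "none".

(1) e = 24, not > 27; antecedent false, conditional vacuously true  OK
(2) d + h = 8 + 28 = 36  OK
(3) c + d = 13 + 8 = 21  OK
(4) h = 28 is even  OK
(5) gcd(13, 21) = 1  OK
(6) b = 13 = 13 (first disjunct)  OK
(7) a + d = 13 + 8 = 21; 21 ≥ 18, bound 18 not met  FAIL
(8) c − e = 13 − 24 = -11  OK

No — constraint 7 is not satisfied.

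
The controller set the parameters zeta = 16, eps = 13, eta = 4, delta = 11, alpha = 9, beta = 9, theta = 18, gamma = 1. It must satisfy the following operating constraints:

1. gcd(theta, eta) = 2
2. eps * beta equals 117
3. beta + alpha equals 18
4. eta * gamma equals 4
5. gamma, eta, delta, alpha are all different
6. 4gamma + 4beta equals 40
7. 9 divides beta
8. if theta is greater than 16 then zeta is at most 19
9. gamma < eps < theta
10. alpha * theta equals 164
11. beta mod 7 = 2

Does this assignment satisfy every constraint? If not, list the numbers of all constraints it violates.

Constraint 10 does not hold.

1. gcd(18, 4) = 2  ✔
2. eps * beta = 13 * 9 = 117  ✔
3. beta + alpha = 9 + 9 = 18  ✔
4. eta * gamma = 4 * 1 = 4  ✔
5. values 1, 4, 11, 9 are pairwise distinct  ✔
6. 4gamma + 4beta = 4(1) + 4(9) = 40  ✔
7. 9 / 9 = 1, so 9 divides 9  ✔
8. theta = 18 > 16, so we need zeta ≤ 19; zeta = 16 ≤ 19  ✔
9. values 1 < 13 < 18  ✔
10. alpha * theta = 9 * 18 = 162, not 164  ✘
11. 9 mod 7 = 2  ✔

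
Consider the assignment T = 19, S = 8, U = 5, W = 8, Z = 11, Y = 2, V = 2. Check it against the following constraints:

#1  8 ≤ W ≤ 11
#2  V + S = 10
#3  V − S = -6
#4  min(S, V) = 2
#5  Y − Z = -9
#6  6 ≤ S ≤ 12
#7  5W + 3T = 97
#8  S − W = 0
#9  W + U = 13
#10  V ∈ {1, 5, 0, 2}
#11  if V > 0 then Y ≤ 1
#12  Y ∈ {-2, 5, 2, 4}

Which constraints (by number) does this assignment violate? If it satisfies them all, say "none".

#1 W = 8 lies in [8, 11]  true
#2 V + S = 2 + 8 = 10  true
#3 V − S = 2 − 8 = -6  true
#4 min(8, 2) = 2  true
#5 Y − Z = 2 − 11 = -9  true
#6 S = 8 lies in [6, 12]  true
#7 5W + 3T = 5(8) + 3(19) = 97  true
#8 S − W = 8 − 8 = 0  true
#9 W + U = 8 + 5 = 13  true
#10 V = 2 is in {1, 5, 0, 2}  true
#11 V = 2 > 0, so we need Y ≤ 1; but Y = 2 > 1  false
#12 Y = 2 is in {-2, 5, 2, 4}  true

Violated: 11.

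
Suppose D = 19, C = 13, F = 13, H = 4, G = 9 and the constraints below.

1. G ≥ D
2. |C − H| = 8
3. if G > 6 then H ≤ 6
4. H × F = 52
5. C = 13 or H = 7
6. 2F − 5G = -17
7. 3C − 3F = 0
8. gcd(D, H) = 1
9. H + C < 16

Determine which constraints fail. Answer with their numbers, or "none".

The assignment fails constraints 1, 2, 6, and 9.

1. G = 9, D = 19; 9 < 19 (want ≥)  false
2. |13 − 4| = 9, not 8  false
3. G = 9 > 6, so we need H ≤ 6; H = 4 ≤ 6  true
4. H × F = 4 × 13 = 52  true
5. C = 13 = 13 (first disjunct)  true
6. 2F − 5G = 2(13) − 5(9) = -19, not -17  false
7. 3C − 3F = 3(13) − 3(13) = 0  true
8. gcd(19, 4) = 1  true
9. H + C = 4 + 13 = 17; 17 ≥ 16, bound 16 not met  false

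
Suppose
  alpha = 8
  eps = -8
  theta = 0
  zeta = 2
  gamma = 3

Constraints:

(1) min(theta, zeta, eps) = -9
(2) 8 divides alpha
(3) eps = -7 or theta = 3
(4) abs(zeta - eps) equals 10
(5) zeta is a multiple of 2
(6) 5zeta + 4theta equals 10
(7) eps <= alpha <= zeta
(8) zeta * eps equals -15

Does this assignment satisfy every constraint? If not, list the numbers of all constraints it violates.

(1) min(0, 2, -8) = -8, not -9 — violated.
(2) 8 / 8 = 1, so 8 divides 8 — satisfied.
(3) eps = -8 ≠ -7 and theta = 0 ≠ 3; both disjuncts false — violated.
(4) abs(2 - (-8)) = 10 — satisfied.
(5) 2 / 2 = 1, so 2 divides 2 — satisfied.
(6) 5zeta + 4theta = 5(2) + 4(0) = 10 — satisfied.
(7) values -8, 8, 2; alpha = 8 is not <= zeta = 2 — violated.
(8) zeta * eps = 2 * (-8) = -16, not -15 — violated.

Constraints 1, 3, 7, and 8 are violated.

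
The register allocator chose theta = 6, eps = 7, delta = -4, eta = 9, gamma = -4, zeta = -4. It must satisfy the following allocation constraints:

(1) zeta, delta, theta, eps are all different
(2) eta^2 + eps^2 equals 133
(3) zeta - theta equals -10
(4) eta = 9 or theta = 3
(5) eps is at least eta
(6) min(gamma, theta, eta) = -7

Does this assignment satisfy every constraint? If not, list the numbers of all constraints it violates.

The assignment fails constraints 1, 2, 5, and 6.

(1) zeta = delta = -4, not all different  ✘
(2) eta^2 + eps^2 = 9^2 + 7^2 = 81 + 49 = 130, not 133  ✘
(3) zeta - theta = -4 - 6 = -10  ✔
(4) eta = 9 = 9 (first disjunct)  ✔
(5) eps = 7, eta = 9; 7 < 9 (want ≥)  ✘
(6) min(-4, 6, 9) = -4, not -7  ✘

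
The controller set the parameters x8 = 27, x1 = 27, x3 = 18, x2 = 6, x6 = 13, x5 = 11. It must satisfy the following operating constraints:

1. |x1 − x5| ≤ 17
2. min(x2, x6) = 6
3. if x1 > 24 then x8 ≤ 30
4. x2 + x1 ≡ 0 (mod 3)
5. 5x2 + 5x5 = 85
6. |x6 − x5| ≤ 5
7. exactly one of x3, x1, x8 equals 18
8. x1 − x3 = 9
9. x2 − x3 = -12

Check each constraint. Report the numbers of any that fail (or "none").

All constraints are satisfied.

1. |27 − 11| = 16; 16 ≤ 17  OK
2. min(6, 13) = 6  OK
3. x1 = 27 > 24, so we need x8 ≤ 30; x8 = 27 ≤ 30  OK
4. x2 + x1 = 33; 33 mod 3 = 0  OK
5. 5x2 + 5x5 = 5(6) + 5(11) = 85  OK
6. |13 − 11| = 2; 2 ≤ 5  OK
7. x3=18, x1=27, x8=27; 1 of them equals 18  OK
8. x1 − x3 = 27 − 18 = 9  OK
9. x2 − x3 = 6 − 18 = -12  OK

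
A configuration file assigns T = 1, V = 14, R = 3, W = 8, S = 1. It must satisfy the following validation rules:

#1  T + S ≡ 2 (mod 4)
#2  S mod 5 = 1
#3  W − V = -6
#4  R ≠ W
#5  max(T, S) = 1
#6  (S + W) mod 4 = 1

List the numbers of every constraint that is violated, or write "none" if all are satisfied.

#1 T + S = 2; 2 mod 4 = 2 — holds.
#2 1 mod 5 = 1 — holds.
#3 W − V = 8 − 14 = -6 — holds.
#4 R = 3, W = 8; distinct — holds.
#5 max(1, 1) = 1 — holds.
#6 S + W = 9; 9 mod 4 = 1 — holds.

All constraints are satisfied.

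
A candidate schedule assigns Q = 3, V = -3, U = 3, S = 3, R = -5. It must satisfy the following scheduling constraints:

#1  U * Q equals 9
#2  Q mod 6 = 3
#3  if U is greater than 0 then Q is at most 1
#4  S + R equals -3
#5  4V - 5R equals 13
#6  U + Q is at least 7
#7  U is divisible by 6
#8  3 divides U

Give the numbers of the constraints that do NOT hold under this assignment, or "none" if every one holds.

#1 U * Q = 3 * 3 = 9 — holds.
#2 3 mod 6 = 3 — holds.
#3 U = 3 > 0, so we need Q ≤ 1; but Q = 3 > 1 — does not hold.
#4 S + R = 3 + (-5) = -2, not -3 — does not hold.
#5 4V - 5R = 4(-3) - 5(-5) = 13 — holds.
#6 U + Q = 3 + 3 = 6; 6 < 7, bound 7 not met — does not hold.
#7 3 = 6*0 + 3, so 6 does not divide 3 — does not hold.
#8 3 / 3 = 1, so 3 divides 3 — holds.

Violated: 3, 4, 6, 7.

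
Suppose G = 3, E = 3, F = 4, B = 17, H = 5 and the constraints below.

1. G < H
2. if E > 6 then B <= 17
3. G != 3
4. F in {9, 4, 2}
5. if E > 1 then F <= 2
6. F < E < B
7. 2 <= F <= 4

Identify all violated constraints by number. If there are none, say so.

1. G = 3, H = 5; 3 < 5 — satisfied.
2. E = 3, not > 6; antecedent false, conditional vacuously true — satisfied.
3. G = 3, but 3 is required to differ — violated.
4. F = 4 is in {9, 4, 2} — satisfied.
5. E = 3 > 1, so we need F ≤ 2; but F = 4 > 2 — violated.
6. values 4, 3, 17; F = 4 is not < E = 3 — violated.
7. F = 4 lies in [2, 4] — satisfied.

The assignment fails constraints 3, 5, 6.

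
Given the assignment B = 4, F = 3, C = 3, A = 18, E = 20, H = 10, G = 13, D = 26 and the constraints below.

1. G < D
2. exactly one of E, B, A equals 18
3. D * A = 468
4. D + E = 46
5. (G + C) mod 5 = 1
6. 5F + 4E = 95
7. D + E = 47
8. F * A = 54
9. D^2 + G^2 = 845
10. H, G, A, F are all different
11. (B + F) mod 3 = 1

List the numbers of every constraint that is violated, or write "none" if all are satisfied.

1. G = 13, D = 26; 13 < 26  ✓
2. E=20, B=4, A=18; 1 of them equals 18  ✓
3. D * A = 26 * 18 = 468  ✓
4. D + E = 26 + 20 = 46  ✓
5. G + C = 16; 16 mod 5 = 1  ✓
6. 5F + 4E = 5(3) + 4(20) = 95  ✓
7. D + E = 26 + 20 = 46, not 47  ✗
8. F * A = 3 * 18 = 54  ✓
9. D^2 + G^2 = 26^2 + 13^2 = 676 + 169 = 845  ✓
10. values 10, 13, 18, 3 are pairwise distinct  ✓
11. B + F = 7; 7 mod 3 = 1  ✓

Constraint 7 is violated.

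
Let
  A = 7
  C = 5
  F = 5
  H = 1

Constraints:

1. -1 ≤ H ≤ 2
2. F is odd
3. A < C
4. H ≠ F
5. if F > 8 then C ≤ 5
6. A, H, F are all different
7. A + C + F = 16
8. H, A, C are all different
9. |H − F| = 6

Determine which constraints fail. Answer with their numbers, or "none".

Constraints 3, 7, and 9 are violated.

1. H = 1 lies in [-1, 2] — holds.
2. F = 5 is odd — holds.
3. A = 7, C = 5; 7 ≥ 5 (want <) — fails.
4. H = 1, F = 5; distinct — holds.
5. F = 5, not > 8; antecedent false, conditional vacuously true — holds.
6. values 7, 1, 5 are pairwise distinct — holds.
7. A + C + F = 7 + 5 + 5 = 17, not 16 — fails.
8. values 1, 7, 5 are pairwise distinct — holds.
9. |1 − 5| = 4, not 6 — fails.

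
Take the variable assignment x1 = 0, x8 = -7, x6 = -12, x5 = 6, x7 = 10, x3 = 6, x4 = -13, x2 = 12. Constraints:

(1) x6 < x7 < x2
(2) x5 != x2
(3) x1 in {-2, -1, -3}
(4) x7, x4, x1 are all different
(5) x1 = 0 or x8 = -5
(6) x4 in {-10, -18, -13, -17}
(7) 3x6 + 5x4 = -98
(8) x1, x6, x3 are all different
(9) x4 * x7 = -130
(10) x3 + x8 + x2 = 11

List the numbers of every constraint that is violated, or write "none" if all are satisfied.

(1) values -12 < 10 < 12  true
(2) x5 = 6, x2 = 12; distinct  true
(3) x1 = 0 is not in {-2, -1, -3}  false
(4) values 10, -13, 0 are pairwise distinct  true
(5) x1 = 0 = 0 (first disjunct)  true
(6) x4 = -13 is in {-10, -18, -13, -17}  true
(7) 3x6 + 5x4 = 3(-12) + 5(-13) = -101, not -98  false
(8) values 0, -12, 6 are pairwise distinct  true
(9) x4 * x7 = -13 * 10 = -130  true
(10) x3 + x8 + x2 = 6 + (-7) + 12 = 11  true

Constraints 3, 7 are violated.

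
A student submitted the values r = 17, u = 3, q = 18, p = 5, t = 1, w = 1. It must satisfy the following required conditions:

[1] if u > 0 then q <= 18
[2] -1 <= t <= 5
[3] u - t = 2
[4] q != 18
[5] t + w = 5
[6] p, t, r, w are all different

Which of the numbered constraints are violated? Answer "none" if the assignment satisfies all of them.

[1] u = 3 > 0, so we need q ≤ 18; q = 18 ≤ 18 — holds.
[2] t = 1 lies in [-1, 5] — holds.
[3] u - t = 3 - 1 = 2 — holds.
[4] q = 18, but 18 is required to differ — fails.
[5] t + w = 1 + 1 = 2, not 5 — fails.
[6] t = w = 1, not all different — fails.

No — constraints 4, 5, and 6 are not satisfied.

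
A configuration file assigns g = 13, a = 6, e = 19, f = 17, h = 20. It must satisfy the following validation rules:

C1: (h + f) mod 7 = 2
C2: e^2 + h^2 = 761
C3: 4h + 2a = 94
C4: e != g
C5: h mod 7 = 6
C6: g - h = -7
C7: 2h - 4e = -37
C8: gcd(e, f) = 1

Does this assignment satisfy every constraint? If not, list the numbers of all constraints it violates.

C1: h + f = 37; 37 mod 7 = 2 — OK.
C2: e^2 + h^2 = 19^2 + 20^2 = 361 + 400 = 761 — OK.
C3: 4h + 2a = 4(20) + 2(6) = 92, not 94 — violated.
C4: e = 19, g = 13; distinct — OK.
C5: 20 mod 7 = 6 — OK.
C6: g - h = 13 - 20 = -7 — OK.
C7: 2h - 4e = 2(20) - 4(19) = -36, not -37 — violated.
C8: gcd(19, 17) = 1 — OK.

No — constraints 3, 7 are not satisfied.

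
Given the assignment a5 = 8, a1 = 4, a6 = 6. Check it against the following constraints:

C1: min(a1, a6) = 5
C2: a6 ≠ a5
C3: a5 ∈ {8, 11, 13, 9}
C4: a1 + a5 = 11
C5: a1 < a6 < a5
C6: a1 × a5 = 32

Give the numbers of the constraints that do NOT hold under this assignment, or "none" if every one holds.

C1: min(4, 6) = 4, not 5 — violated.
C2: a6 = 6, a5 = 8; distinct — satisfied.
C3: a5 = 8 is in {8, 11, 13, 9} — satisfied.
C4: a1 + a5 = 4 + 8 = 12, not 11 — violated.
C5: values 4 < 6 < 8 — satisfied.
C6: a1 × a5 = 4 × 8 = 32 — satisfied.

The assignment fails constraints 1 and 4.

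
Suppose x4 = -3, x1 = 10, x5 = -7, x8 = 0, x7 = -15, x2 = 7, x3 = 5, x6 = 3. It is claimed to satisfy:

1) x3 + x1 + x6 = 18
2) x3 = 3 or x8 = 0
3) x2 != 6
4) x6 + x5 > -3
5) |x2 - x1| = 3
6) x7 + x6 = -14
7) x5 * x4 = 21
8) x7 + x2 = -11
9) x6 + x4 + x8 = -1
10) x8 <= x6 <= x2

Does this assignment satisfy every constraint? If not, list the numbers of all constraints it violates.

The assignment fails constraints 4, 6, 8, and 9.

1) x3 + x1 + x6 = 5 + 10 + 3 = 18  true
2) x3 = 5 ≠ 3, but x8 = 0 = 0 (second disjunct)  true
3) x2 = 7, and 7 ≠ 6  true
4) x6 + x5 = 3 + (-7) = -4; -4 ≤ -3, bound -3 not met  false
5) |7 - 10| = 3  true
6) x7 + x6 = -15 + 3 = -12, not -14  false
7) x5 * x4 = -7 * (-3) = 21  true
8) x7 + x2 = -15 + 7 = -8, not -11  false
9) x6 + x4 + x8 = 3 + (-3) + 0 = 0, not -1  false
10) values 0 <= 3 <= 7  true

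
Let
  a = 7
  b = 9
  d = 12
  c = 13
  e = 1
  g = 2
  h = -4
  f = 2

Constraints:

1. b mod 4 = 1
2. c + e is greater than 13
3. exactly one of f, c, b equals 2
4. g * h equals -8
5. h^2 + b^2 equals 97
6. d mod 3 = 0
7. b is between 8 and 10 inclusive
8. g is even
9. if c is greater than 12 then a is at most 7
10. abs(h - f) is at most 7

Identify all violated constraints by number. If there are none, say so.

1. 9 mod 4 = 1  OK
2. c + e = 13 + 1 = 14; 14 > 13  OK
3. f=2, c=13, b=9; 1 of them equals 2  OK
4. g * h = 2 * (-4) = -8  OK
5. h^2 + b^2 = (-4)^2 + 9^2 = 16 + 81 = 97  OK
6. 12 mod 3 = 0  OK
7. b = 9 lies in [8, 10]  OK
8. g = 2 is even  OK
9. c = 13 > 12, so we need a ≤ 7; a = 7 ≤ 7  OK
10. abs(-4 - 2) = 6; 6 ≤ 7  OK

The assignment satisfies every constraint.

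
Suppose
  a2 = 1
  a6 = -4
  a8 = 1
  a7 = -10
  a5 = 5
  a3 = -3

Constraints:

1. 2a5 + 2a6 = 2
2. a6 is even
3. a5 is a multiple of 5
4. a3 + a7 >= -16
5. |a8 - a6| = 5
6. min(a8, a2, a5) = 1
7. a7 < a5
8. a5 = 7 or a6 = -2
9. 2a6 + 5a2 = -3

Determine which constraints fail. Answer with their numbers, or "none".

Constraint 8 is violated.

1. 2a5 + 2a6 = 2(5) + 2(-4) = 2 — satisfied.
2. a6 = -4 is even — satisfied.
3. 5 / 5 = 1, so 5 divides 5 — satisfied.
4. a3 + a7 = -3 + (-10) = -13; -13 ≥ -16 — satisfied.
5. |1 - (-4)| = 5 — satisfied.
6. min(1, 1, 5) = 1 — satisfied.
7. a7 = -10, a5 = 5; -10 < 5 — satisfied.
8. a5 = 5 ≠ 7 and a6 = -4 ≠ -2; both disjuncts false — violated.
9. 2a6 + 5a2 = 2(-4) + 5(1) = -3 — satisfied.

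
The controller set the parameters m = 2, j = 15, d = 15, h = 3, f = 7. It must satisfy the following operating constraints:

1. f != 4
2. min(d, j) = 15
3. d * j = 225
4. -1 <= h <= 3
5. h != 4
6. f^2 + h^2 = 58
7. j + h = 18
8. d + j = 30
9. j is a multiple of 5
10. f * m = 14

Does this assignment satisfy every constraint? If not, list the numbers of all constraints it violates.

1. f = 7, and 7 ≠ 4 — OK.
2. min(15, 15) = 15 — OK.
3. d * j = 15 * 15 = 225 — OK.
4. h = 3 lies in [-1, 3] — OK.
5. h = 3, and 3 ≠ 4 — OK.
6. f^2 + h^2 = 7^2 + 3^2 = 49 + 9 = 58 — OK.
7. j + h = 15 + 3 = 18 — OK.
8. d + j = 15 + 15 = 30 — OK.
9. 15 / 5 = 3, so 5 divides 15 — OK.
10. f * m = 7 * 2 = 14 — OK.

Yes — all constraints hold.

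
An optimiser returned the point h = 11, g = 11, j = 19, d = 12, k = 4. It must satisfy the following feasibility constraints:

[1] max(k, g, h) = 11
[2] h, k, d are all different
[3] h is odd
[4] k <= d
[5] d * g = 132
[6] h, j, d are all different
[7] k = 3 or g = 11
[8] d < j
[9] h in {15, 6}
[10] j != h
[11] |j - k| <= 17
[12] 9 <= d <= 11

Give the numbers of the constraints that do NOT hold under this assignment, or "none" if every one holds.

Constraints 9, 12 are violated.

[1] max(4, 11, 11) = 11 — satisfied.
[2] values 11, 4, 12 are pairwise distinct — satisfied.
[3] h = 11 is odd — satisfied.
[4] k = 4, d = 12; 4 ≤ 12 — satisfied.
[5] d * g = 12 * 11 = 132 — satisfied.
[6] values 11, 19, 12 are pairwise distinct — satisfied.
[7] k = 4 ≠ 3, but g = 11 = 11 (second disjunct) — satisfied.
[8] d = 12, j = 19; 12 < 19 — satisfied.
[9] h = 11 is not in {15, 6} — violated.
[10] j = 19, h = 11; distinct — satisfied.
[11] |19 - 4| = 15; 15 ≤ 17 — satisfied.
[12] d = 12 is outside [9, 11] — violated.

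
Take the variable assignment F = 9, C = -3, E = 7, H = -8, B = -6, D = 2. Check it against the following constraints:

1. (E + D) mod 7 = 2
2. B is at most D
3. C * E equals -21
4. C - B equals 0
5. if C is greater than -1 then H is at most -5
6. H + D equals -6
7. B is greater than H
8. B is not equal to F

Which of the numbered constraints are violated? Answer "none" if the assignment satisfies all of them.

Constraint 4 is violated.

1. E + D = 9; 9 mod 7 = 2 — OK.
2. B = -6, D = 2; -6 ≤ 2 — OK.
3. C * E = -3 * 7 = -21 — OK.
4. C - B = -3 - (-6) = 3, not 0 — violated.
5. C = -3, not > -1; antecedent false, conditional vacuously true — OK.
6. H + D = -8 + 2 = -6 — OK.
7. B = -6, H = -8; -6 > -8 — OK.
8. B = -6, F = 9; distinct — OK.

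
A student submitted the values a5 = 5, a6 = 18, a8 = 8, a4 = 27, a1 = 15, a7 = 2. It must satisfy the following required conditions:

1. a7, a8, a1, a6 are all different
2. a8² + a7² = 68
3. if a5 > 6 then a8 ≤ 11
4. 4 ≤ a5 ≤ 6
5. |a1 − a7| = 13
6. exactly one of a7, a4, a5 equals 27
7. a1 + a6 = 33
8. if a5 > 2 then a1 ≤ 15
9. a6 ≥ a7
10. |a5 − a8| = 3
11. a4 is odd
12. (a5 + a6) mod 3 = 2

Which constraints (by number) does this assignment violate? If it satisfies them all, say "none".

1. values 2, 8, 15, 18 are pairwise distinct — holds.
2. a8² + a7² = 8² + 2² = 64 + 4 = 68 — holds.
3. a5 = 5, not > 6; antecedent false, conditional vacuously true — holds.
4. a5 = 5 lies in [4, 6] — holds.
5. |15 − 2| = 13 — holds.
6. a7=2, a4=27, a5=5; 1 of them equals 27 — holds.
7. a1 + a6 = 15 + 18 = 33 — holds.
8. a5 = 5 > 2, so we need a1 ≤ 15; a1 = 15 ≤ 15 — holds.
9. a6 = 18, a7 = 2; 18 ≥ 2 — holds.
10. |5 − 8| = 3 — holds.
11. a4 = 27 is odd — holds.
12. a5 + a6 = 23; 23 mod 3 = 2 — holds.

Yes — all constraints hold.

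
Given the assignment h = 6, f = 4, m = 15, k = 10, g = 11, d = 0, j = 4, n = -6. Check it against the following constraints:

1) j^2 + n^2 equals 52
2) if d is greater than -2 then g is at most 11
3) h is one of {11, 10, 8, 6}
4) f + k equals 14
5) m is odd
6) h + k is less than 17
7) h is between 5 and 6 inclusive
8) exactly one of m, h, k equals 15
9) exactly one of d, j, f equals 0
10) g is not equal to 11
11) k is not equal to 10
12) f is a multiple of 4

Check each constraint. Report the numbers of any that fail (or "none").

1) j^2 + n^2 = 4^2 + (-6)^2 = 16 + 36 = 52  ✓
2) d = 0 > -2, so we need g ≤ 11; g = 11 ≤ 11  ✓
3) h = 6 is in {11, 10, 8, 6}  ✓
4) f + k = 4 + 10 = 14  ✓
5) m = 15 is odd  ✓
6) h + k = 6 + 10 = 16; 16 < 17  ✓
7) h = 6 lies in [5, 6]  ✓
8) m=15, h=6, k=10; 1 of them equals 15  ✓
9) d=0, j=4, f=4; 1 of them equals 0  ✓
10) g = 11, but 11 is required to differ  ✗
11) k = 10, but 10 is required to differ  ✗
12) 4 / 4 = 1, so 4 divides 4  ✓

Violated: 10 and 11.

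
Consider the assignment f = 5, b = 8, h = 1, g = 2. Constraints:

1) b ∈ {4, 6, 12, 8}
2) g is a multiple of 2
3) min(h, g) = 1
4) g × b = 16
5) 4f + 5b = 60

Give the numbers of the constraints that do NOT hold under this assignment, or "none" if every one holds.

No violations.

1) b = 8 is in {4, 6, 12, 8}  yes
2) 2 / 2 = 1, so 2 divides 2  yes
3) min(1, 2) = 1  yes
4) g × b = 2 × 8 = 16  yes
5) 4f + 5b = 4(5) + 5(8) = 60  yes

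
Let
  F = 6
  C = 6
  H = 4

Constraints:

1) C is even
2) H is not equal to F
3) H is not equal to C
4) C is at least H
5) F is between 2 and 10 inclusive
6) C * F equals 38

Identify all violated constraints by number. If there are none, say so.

1) C = 6 is even — satisfied.
2) H = 4, F = 6; distinct — satisfied.
3) H = 4, C = 6; distinct — satisfied.
4) C = 6, H = 4; 6 ≥ 4 — satisfied.
5) F = 6 lies in [2, 10] — satisfied.
6) C * F = 6 * 6 = 36, not 38 — violated.

No — constraint 6 is not satisfied.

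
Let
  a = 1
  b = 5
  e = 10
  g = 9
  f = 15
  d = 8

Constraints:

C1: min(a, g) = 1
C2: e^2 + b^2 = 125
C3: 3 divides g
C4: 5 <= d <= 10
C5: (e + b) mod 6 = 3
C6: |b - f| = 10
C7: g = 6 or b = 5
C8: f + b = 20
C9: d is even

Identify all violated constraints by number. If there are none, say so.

Yes — all constraints hold.

C1: min(1, 9) = 1 — holds.
C2: e^2 + b^2 = 10^2 + 5^2 = 100 + 25 = 125 — holds.
C3: 9 / 3 = 3, so 3 divides 9 — holds.
C4: d = 8 lies in [5, 10] — holds.
C5: e + b = 15; 15 mod 6 = 3 — holds.
C6: |5 - 15| = 10 — holds.
C7: g = 9 ≠ 6, but b = 5 = 5 (second disjunct) — holds.
C8: f + b = 15 + 5 = 20 — holds.
C9: d = 8 is even — holds.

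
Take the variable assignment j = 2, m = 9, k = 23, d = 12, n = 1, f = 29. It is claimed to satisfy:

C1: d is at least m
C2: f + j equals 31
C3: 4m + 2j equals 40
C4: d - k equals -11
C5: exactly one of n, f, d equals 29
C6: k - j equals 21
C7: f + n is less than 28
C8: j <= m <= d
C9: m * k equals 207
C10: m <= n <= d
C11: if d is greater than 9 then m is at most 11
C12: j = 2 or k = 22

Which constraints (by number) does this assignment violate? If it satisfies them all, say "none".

Constraints 7, 10 are violated.

C1: d = 12, m = 9; 12 ≥ 9 — satisfied.
C2: f + j = 29 + 2 = 31 — satisfied.
C3: 4m + 2j = 4(9) + 2(2) = 40 — satisfied.
C4: d - k = 12 - 23 = -11 — satisfied.
C5: n=1, f=29, d=12; 1 of them equals 29 — satisfied.
C6: k - j = 23 - 2 = 21 — satisfied.
C7: f + n = 29 + 1 = 30; 30 ≥ 28, bound 28 not met — violated.
C8: values 2 <= 9 <= 12 — satisfied.
C9: m * k = 9 * 23 = 207 — satisfied.
C10: values 9, 1, 12; m = 9 is not <= n = 1 — violated.
C11: d = 12 > 9, so we need m ≤ 11; m = 9 ≤ 11 — satisfied.
C12: j = 2 = 2 (first disjunct) — satisfied.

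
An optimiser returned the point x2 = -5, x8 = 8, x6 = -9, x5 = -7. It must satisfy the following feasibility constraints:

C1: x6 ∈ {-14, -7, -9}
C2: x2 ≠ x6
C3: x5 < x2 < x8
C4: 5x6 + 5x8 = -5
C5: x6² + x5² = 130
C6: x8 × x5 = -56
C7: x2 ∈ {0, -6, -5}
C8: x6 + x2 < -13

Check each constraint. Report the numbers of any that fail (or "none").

C1: x6 = -9 is in {-14, -7, -9} — holds.
C2: x2 = -5, x6 = -9; distinct — holds.
C3: values -7 < -5 < 8 — holds.
C4: 5x6 + 5x8 = 5(-9) + 5(8) = -5 — holds.
C5: x6² + x5² = (-9)² + (-7)² = 81 + 49 = 130 — holds.
C6: x8 × x5 = 8 × (-7) = -56 — holds.
C7: x2 = -5 is in {0, -6, -5} — holds.
C8: x6 + x2 = -9 + (-5) = -14; -14 < -13 — holds.

All constraints are satisfied.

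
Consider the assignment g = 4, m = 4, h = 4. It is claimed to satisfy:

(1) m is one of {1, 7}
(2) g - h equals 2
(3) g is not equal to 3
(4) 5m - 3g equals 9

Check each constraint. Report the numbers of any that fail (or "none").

Constraints 1, 2, 4 are violated.

(1) m = 4 is not in {1, 7}  FAIL
(2) g - h = 4 - 4 = 0, not 2  FAIL
(3) g = 4, and 4 ≠ 3  OK
(4) 5m - 3g = 5(4) - 3(4) = 8, not 9  FAIL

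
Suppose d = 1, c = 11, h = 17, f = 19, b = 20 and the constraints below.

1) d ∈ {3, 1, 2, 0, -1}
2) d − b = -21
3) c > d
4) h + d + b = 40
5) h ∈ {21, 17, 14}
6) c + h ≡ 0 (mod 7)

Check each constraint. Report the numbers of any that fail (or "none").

1) d = 1 is in {3, 1, 2, 0, -1} — OK.
2) d − b = 1 − 20 = -19, not -21 — violated.
3) c = 11, d = 1; 11 > 1 — OK.
4) h + d + b = 17 + 1 + 20 = 38, not 40 — violated.
5) h = 17 is in {21, 17, 14} — OK.
6) c + h = 28; 28 mod 7 = 0 — OK.

The assignment fails constraints 2, 4.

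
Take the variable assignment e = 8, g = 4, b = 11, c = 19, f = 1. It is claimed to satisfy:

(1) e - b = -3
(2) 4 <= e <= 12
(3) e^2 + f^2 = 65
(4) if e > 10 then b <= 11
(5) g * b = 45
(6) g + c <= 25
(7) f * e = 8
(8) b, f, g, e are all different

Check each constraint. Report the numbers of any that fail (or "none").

Violated: 5.

(1) e - b = 8 - 11 = -3  holds
(2) e = 8 lies in [4, 12]  holds
(3) e^2 + f^2 = 8^2 + 1^2 = 64 + 1 = 65  holds
(4) e = 8, not > 10; antecedent false, conditional vacuously true  holds
(5) g * b = 4 * 11 = 44, not 45  fails
(6) g + c = 4 + 19 = 23; 23 ≤ 25  holds
(7) f * e = 1 * 8 = 8  holds
(8) values 11, 1, 4, 8 are pairwise distinct  holds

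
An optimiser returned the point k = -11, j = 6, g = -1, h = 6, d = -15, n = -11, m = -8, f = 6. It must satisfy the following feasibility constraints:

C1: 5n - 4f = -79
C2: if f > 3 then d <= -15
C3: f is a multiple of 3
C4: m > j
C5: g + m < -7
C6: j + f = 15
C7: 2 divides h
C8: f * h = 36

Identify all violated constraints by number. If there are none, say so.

C1: 5n - 4f = 5(-11) - 4(6) = -79 — satisfied.
C2: f = 6 > 3, so we need d ≤ -15; d = -15 ≤ -15 — satisfied.
C3: 6 / 3 = 2, so 3 divides 6 — satisfied.
C4: m = -8, j = 6; -8 ≤ 6 (want >) — violated.
C5: g + m = -1 + (-8) = -9; -9 < -7 — satisfied.
C6: j + f = 6 + 6 = 12, not 15 — violated.
C7: 6 / 2 = 3, so 2 divides 6 — satisfied.
C8: f * h = 6 * 6 = 36 — satisfied.

Constraints 4 and 6 do not hold.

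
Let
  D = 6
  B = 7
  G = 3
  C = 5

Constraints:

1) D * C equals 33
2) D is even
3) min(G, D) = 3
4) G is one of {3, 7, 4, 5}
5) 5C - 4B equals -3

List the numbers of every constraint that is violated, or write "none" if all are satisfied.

Violated: 1.

1) D * C = 6 * 5 = 30, not 33  no
2) D = 6 is even  yes
3) min(3, 6) = 3  yes
4) G = 3 is in {3, 7, 4, 5}  yes
5) 5C - 4B = 5(5) - 4(7) = -3  yes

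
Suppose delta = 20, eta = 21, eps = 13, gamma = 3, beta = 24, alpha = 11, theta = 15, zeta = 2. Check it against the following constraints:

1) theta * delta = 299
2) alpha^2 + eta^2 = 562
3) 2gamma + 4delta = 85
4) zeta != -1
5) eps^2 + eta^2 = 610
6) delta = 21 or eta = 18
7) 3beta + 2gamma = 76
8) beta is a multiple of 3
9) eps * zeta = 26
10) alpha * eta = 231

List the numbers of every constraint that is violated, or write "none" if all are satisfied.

1) theta * delta = 15 * 20 = 300, not 299 — violated.
2) alpha^2 + eta^2 = 11^2 + 21^2 = 121 + 441 = 562 — satisfied.
3) 2gamma + 4delta = 2(3) + 4(20) = 86, not 85 — violated.
4) zeta = 2, and 2 ≠ -1 — satisfied.
5) eps^2 + eta^2 = 13^2 + 21^2 = 169 + 441 = 610 — satisfied.
6) delta = 20 ≠ 21 and eta = 21 ≠ 18; both disjuncts false — violated.
7) 3beta + 2gamma = 3(24) + 2(3) = 78, not 76 — violated.
8) 24 / 3 = 8, so 3 divides 24 — satisfied.
9) eps * zeta = 13 * 2 = 26 — satisfied.
10) alpha * eta = 11 * 21 = 231 — satisfied.

The assignment fails constraints 1, 3, 6, and 7.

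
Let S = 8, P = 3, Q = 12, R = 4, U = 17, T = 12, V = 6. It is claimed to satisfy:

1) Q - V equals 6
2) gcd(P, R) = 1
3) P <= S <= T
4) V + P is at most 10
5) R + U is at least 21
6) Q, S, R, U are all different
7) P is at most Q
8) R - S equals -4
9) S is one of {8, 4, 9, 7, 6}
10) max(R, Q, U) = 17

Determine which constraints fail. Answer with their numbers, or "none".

No violations.

1) Q - V = 12 - 6 = 6  true
2) gcd(3, 4) = 1  true
3) values 3 <= 8 <= 12  true
4) V + P = 6 + 3 = 9; 9 ≤ 10  true
5) R + U = 4 + 17 = 21; 21 ≥ 21  true
6) values 12, 8, 4, 17 are pairwise distinct  true
7) P = 3, Q = 12; 3 ≤ 12  true
8) R - S = 4 - 8 = -4  true
9) S = 8 is in {8, 4, 9, 7, 6}  true
10) max(4, 12, 17) = 17  true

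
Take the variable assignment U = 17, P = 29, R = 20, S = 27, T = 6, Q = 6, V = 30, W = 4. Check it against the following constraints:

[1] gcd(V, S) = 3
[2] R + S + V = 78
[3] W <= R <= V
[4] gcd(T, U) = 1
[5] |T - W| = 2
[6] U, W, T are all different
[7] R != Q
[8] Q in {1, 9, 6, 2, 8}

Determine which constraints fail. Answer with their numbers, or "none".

[1] gcd(30, 27) = 3 — holds.
[2] R + S + V = 20 + 27 + 30 = 77, not 78 — does not hold.
[3] values 4 <= 20 <= 30 — holds.
[4] gcd(6, 17) = 1 — holds.
[5] |6 - 4| = 2 — holds.
[6] values 17, 4, 6 are pairwise distinct — holds.
[7] R = 20, Q = 6; distinct — holds.
[8] Q = 6 is in {1, 9, 6, 2, 8} — holds.

Constraint 2 is violated.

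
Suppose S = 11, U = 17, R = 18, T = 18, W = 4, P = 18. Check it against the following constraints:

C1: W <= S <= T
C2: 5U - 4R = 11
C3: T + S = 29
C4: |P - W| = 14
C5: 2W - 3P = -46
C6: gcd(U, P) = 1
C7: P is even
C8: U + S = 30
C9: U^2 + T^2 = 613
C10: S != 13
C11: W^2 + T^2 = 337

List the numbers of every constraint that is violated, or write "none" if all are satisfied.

Constraints 2, 8, and 11 are violated.

C1: values 4 <= 11 <= 18 — holds.
C2: 5U - 4R = 5(17) - 4(18) = 13, not 11 — does not hold.
C3: T + S = 18 + 11 = 29 — holds.
C4: |18 - 4| = 14 — holds.
C5: 2W - 3P = 2(4) - 3(18) = -46 — holds.
C6: gcd(17, 18) = 1 — holds.
C7: P = 18 is even — holds.
C8: U + S = 17 + 11 = 28, not 30 — does not hold.
C9: U^2 + T^2 = 17^2 + 18^2 = 289 + 324 = 613 — holds.
C10: S = 11, and 11 ≠ 13 — holds.
C11: W^2 + T^2 = 4^2 + 18^2 = 16 + 324 = 340, not 337 — does not hold.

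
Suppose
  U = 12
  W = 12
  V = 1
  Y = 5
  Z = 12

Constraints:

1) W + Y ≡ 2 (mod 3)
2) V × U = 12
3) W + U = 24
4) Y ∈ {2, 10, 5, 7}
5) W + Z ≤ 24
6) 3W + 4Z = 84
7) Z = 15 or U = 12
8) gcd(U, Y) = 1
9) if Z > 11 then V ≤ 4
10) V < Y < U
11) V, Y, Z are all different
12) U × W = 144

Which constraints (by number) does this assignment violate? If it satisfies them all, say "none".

The assignment satisfies every constraint.

1) W + Y = 17; 17 mod 3 = 2  ✓
2) V × U = 1 × 12 = 12  ✓
3) W + U = 12 + 12 = 24  ✓
4) Y = 5 is in {2, 10, 5, 7}  ✓
5) W + Z = 12 + 12 = 24; 24 ≤ 24  ✓
6) 3W + 4Z = 3(12) + 4(12) = 84  ✓
7) Z = 12 ≠ 15, but U = 12 = 12 (second disjunct)  ✓
8) gcd(12, 5) = 1  ✓
9) Z = 12 > 11, so we need V ≤ 4; V = 1 ≤ 4  ✓
10) values 1 < 5 < 12  ✓
11) values 1, 5, 12 are pairwise distinct  ✓
12) U × W = 12 × 12 = 144  ✓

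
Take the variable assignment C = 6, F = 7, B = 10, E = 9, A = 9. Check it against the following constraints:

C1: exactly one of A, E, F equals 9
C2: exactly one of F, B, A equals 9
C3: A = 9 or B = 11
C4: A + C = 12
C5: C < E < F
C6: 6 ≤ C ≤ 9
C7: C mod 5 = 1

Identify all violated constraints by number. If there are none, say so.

The assignment fails constraints 1, 4, 5.

C1: A=9, E=9, F=7; 2 of them equal 9, not exactly one — violated.
C2: F=7, B=10, A=9; 1 of them equals 9 — satisfied.
C3: A = 9 = 9 (first disjunct) — satisfied.
C4: A + C = 9 + 6 = 15, not 12 — violated.
C5: values 6, 9, 7; E = 9 is not < F = 7 — violated.
C6: C = 6 lies in [6, 9] — satisfied.
C7: 6 mod 5 = 1 — satisfied.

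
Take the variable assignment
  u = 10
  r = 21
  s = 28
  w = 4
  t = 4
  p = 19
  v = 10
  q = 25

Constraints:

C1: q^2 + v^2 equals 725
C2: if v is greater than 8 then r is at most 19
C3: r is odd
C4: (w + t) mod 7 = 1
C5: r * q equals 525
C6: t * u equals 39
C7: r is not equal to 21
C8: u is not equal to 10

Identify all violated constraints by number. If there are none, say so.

C1: q^2 + v^2 = 25^2 + 10^2 = 625 + 100 = 725 — holds.
C2: v = 10 > 8, so we need r ≤ 19; but r = 21 > 19 — fails.
C3: r = 21 is odd — holds.
C4: w + t = 8; 8 mod 7 = 1 — holds.
C5: r * q = 21 * 25 = 525 — holds.
C6: t * u = 4 * 10 = 40, not 39 — fails.
C7: r = 21, but 21 is required to differ — fails.
C8: u = 10, but 10 is required to differ — fails.

Constraints 2, 6, 7, 8 are violated.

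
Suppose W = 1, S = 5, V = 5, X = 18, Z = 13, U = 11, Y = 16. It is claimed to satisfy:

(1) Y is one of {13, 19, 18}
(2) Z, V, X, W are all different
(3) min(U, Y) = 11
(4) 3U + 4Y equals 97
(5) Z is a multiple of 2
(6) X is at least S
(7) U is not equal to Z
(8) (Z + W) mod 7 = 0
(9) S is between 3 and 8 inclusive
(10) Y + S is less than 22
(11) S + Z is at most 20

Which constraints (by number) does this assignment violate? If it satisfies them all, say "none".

No — constraints 1, 5 are not satisfied.

(1) Y = 16 is not in {13, 19, 18}  ✘
(2) values 13, 5, 18, 1 are pairwise distinct  ✔
(3) min(11, 16) = 11  ✔
(4) 3U + 4Y = 3(11) + 4(16) = 97  ✔
(5) 13 = 2*6 + 1, so 2 does not divide 13  ✘
(6) X = 18, S = 5; 18 ≥ 5  ✔
(7) U = 11, Z = 13; distinct  ✔
(8) Z + W = 14; 14 mod 7 = 0  ✔
(9) S = 5 lies in [3, 8]  ✔
(10) Y + S = 16 + 5 = 21; 21 < 22  ✔
(11) S + Z = 5 + 13 = 18; 18 ≤ 20  ✔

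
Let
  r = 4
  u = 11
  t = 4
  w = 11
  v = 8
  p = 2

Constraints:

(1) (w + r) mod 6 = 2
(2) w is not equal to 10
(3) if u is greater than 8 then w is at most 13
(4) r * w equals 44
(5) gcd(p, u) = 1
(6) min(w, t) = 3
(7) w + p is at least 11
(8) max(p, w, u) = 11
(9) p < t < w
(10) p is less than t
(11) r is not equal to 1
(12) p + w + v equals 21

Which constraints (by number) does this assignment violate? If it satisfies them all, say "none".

Violated: 1, 6.

(1) w + r = 15; 15 mod 6 = 3, not 2 — violated.
(2) w = 11, and 11 ≠ 10 — satisfied.
(3) u = 11 > 8, so we need w ≤ 13; w = 11 ≤ 13 — satisfied.
(4) r * w = 4 * 11 = 44 — satisfied.
(5) gcd(2, 11) = 1 — satisfied.
(6) min(11, 4) = 4, not 3 — violated.
(7) w + p = 11 + 2 = 13; 13 ≥ 11 — satisfied.
(8) max(2, 11, 11) = 11 — satisfied.
(9) values 2 < 4 < 11 — satisfied.
(10) p = 2, t = 4; 2 < 4 — satisfied.
(11) r = 4, and 4 ≠ 1 — satisfied.
(12) p + w + v = 2 + 11 + 8 = 21 — satisfied.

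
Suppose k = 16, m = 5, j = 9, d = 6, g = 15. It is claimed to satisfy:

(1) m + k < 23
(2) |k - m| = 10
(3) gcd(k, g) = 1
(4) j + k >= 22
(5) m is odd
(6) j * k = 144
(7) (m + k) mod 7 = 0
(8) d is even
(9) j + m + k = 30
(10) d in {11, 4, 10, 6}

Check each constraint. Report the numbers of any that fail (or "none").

(1) m + k = 5 + 16 = 21; 21 < 23  ✓
(2) |16 - 5| = 11, not 10  ✗
(3) gcd(16, 15) = 1  ✓
(4) j + k = 9 + 16 = 25; 25 ≥ 22  ✓
(5) m = 5 is odd  ✓
(6) j * k = 9 * 16 = 144  ✓
(7) m + k = 21; 21 mod 7 = 0  ✓
(8) d = 6 is even  ✓
(9) j + m + k = 9 + 5 + 16 = 30  ✓
(10) d = 6 is in {11, 4, 10, 6}  ✓

Constraint 2 is violated.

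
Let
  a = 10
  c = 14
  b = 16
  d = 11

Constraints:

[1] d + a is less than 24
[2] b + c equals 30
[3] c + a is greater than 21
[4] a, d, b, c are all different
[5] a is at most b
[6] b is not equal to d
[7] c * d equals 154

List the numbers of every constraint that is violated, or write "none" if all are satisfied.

[1] d + a = 11 + 10 = 21; 21 < 24  ✓
[2] b + c = 16 + 14 = 30  ✓
[3] c + a = 14 + 10 = 24; 24 > 21  ✓
[4] values 10, 11, 16, 14 are pairwise distinct  ✓
[5] a = 10, b = 16; 10 ≤ 16  ✓
[6] b = 16, d = 11; distinct  ✓
[7] c * d = 14 * 11 = 154  ✓

All constraints are satisfied.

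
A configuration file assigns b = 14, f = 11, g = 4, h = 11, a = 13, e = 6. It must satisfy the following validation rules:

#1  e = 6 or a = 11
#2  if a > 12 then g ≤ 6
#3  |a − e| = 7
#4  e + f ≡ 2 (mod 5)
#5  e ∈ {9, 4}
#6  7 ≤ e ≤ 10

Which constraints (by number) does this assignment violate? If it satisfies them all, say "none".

Constraints 5 and 6 are violated.

#1 e = 6 = 6 (first disjunct)  yes
#2 a = 13 > 12, so we need g ≤ 6; g = 4 ≤ 6  yes
#3 |13 − 6| = 7  yes
#4 e + f = 17; 17 mod 5 = 2  yes
#5 e = 6 is not in {9, 4}  no
#6 e = 6 is outside [7, 10]  no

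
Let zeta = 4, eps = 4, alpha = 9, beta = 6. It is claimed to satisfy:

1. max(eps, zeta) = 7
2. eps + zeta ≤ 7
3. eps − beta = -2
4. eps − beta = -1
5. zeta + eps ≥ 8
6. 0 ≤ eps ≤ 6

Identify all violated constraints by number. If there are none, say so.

Violated: 1, 2, and 4.

1. max(4, 4) = 4, not 7  ✗
2. eps + zeta = 4 + 4 = 8; 8 > 7, bound 7 not met  ✗
3. eps − beta = 4 − 6 = -2  ✓
4. eps − beta = 4 − 6 = -2, not -1  ✗
5. zeta + eps = 4 + 4 = 8; 8 ≥ 8  ✓
6. eps = 4 lies in [0, 6]  ✓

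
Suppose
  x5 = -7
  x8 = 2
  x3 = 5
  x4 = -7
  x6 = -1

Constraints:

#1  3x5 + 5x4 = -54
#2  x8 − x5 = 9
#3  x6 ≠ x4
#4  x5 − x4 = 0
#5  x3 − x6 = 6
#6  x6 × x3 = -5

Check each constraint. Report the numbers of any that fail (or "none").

#1 3x5 + 5x4 = 3(-7) + 5(-7) = -56, not -54 — does not hold.
#2 x8 − x5 = 2 − (-7) = 9 — holds.
#3 x6 = -1, x4 = -7; distinct — holds.
#4 x5 − x4 = -7 − (-7) = 0 — holds.
#5 x3 − x6 = 5 − (-1) = 6 — holds.
#6 x6 × x3 = -1 × 5 = -5 — holds.

Violated: 1.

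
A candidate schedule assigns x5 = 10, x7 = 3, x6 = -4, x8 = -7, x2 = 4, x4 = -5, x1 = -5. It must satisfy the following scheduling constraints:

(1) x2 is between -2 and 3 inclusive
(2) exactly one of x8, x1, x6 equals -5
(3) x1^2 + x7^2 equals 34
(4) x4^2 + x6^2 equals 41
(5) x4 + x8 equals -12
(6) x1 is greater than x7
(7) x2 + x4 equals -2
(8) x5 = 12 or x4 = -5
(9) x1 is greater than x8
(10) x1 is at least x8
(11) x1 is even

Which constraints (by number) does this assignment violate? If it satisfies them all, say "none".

(1) x2 = 4 is outside [-2, 3] — does not hold.
(2) x8=-7, x1=-5, x6=-4; 1 of them equals -5 — holds.
(3) x1^2 + x7^2 = (-5)^2 + 3^2 = 25 + 9 = 34 — holds.
(4) x4^2 + x6^2 = (-5)^2 + (-4)^2 = 25 + 16 = 41 — holds.
(5) x4 + x8 = -5 + (-7) = -12 — holds.
(6) x1 = -5, x7 = 3; -5 ≤ 3 (want >) — does not hold.
(7) x2 + x4 = 4 + (-5) = -1, not -2 — does not hold.
(8) x5 = 10 ≠ 12, but x4 = -5 = -5 (second disjunct) — holds.
(9) x1 = -5, x8 = -7; -5 > -7 — holds.
(10) x1 = -5, x8 = -7; -5 ≥ -7 — holds.
(11) x1 = -5 is odd — does not hold.

Constraints 1, 6, 7, 11 are violated.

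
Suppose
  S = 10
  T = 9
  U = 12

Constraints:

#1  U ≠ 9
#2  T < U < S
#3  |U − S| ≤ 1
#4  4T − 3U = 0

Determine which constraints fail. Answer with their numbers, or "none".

#1 U = 12, and 12 ≠ 9 — holds.
#2 values 9, 12, 10; U = 12 is not < S = 10 — fails.
#3 |12 − 10| = 2; 2 > 1, exceeds bound 1 — fails.
#4 4T − 3U = 4(9) − 3(12) = 0 — holds.

Constraints 2 and 3 do not hold.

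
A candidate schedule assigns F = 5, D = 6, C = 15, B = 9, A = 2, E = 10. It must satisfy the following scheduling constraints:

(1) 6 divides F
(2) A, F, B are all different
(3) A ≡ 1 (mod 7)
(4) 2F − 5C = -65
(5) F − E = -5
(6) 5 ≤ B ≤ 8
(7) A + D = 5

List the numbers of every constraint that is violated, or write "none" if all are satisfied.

The assignment fails constraints 1, 3, 6, 7.

(1) 5 = 6×0 + 5, so 6 does not divide 5 — violated.
(2) values 2, 5, 9 are pairwise distinct — OK.
(3) 2 mod 7 = 2, not 1 — violated.
(4) 2F − 5C = 2(5) − 5(15) = -65 — OK.
(5) F − E = 5 − 10 = -5 — OK.
(6) B = 9 is outside [5, 8] — violated.
(7) A + D = 2 + 6 = 8, not 5 — violated.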